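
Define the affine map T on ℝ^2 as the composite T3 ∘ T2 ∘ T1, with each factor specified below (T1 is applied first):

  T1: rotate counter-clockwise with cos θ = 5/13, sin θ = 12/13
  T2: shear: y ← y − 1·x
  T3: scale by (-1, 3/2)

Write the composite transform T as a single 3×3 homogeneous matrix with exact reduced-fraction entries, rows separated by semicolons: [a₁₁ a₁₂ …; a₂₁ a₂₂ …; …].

T1 = [5/13 -12/13 0; 12/13 5/13 0; 0 0 1]
T2·T1 = [5/13 -12/13 0; 7/13 17/13 0; 0 0 1]
T3·…·T1 = [-5/13 12/13 0; 21/26 51/26 0; 0 0 1]

T = [-5/13 12/13 0; 21/26 51/26 0; 0 0 1]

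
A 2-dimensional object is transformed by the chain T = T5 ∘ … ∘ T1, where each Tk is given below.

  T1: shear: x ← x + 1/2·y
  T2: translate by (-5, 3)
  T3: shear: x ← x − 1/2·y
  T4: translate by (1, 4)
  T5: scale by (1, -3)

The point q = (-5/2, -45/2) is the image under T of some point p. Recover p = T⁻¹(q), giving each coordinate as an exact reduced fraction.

T1 = [1 1/2 0; 0 1 0; 0 0 1]
T2·T1 = [1 1/2 -5; 0 1 3; 0 0 1]
T3·…·T1 = [1 0 -13/2; 0 1 3; 0 0 1]
T4·…·T1 = [1 0 -11/2; 0 1 7; 0 0 1]
T5·…·T1 = [1 0 -11/2; 0 -3 -21; 0 0 1]
det M = -3; M⁻¹ = [1 0 11/2; 0 -1/3 -7; 0 0 1]
M⁻¹ · (-5/2, -45/2)ᵀ = (3, 1/2)ᵀ

p = (3, 1/2)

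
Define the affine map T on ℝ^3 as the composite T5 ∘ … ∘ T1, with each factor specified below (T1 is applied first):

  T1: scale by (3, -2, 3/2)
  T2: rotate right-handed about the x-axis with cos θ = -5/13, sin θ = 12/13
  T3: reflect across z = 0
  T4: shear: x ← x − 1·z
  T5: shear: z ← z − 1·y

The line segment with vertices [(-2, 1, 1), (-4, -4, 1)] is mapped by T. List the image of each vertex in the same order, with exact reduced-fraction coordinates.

T1 scale by (3, -2, 3/2): (-2, 1, 1) → (-6, -2, 3/2); (-4, -4, 1) → (-12, 8, 3/2)
T2 rotate right-handed about the x-axis with cos θ = -5/13, sin θ = 12/13: (-6, -2, 3/2) → (-6, -8/13, -63/26); (-12, 8, 3/2) → (-12, -58/13, 177/26)
T3 reflect across z = 0: (-6, -8/13, -63/26) → (-6, -8/13, 63/26); (-12, -58/13, 177/26) → (-12, -58/13, -177/26)
T4 shear: x ← x − 1·z: (-6, -8/13, 63/26) → (-219/26, -8/13, 63/26); (-12, -58/13, -177/26) → (-135/26, -58/13, -177/26)
T5 shear: z ← z − 1·y: (-219/26, -8/13, 63/26) → (-219/26, -8/13, 79/26); (-135/26, -58/13, -177/26) → (-135/26, -58/13, -61/26)

image vertices: (-219/26, -8/13, 79/26), (-135/26, -58/13, -61/26)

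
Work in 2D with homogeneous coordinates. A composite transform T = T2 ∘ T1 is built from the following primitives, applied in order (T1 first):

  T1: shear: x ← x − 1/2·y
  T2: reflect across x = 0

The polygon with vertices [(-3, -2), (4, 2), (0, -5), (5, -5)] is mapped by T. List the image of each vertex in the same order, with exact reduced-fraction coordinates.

image vertices: (2, -2), (-3, 2), (-5/2, -5), (-15/2, -5)

T1 shear: x ← x − 1/2·y: (-3, -2) → (-2, -2); (4, 2) → (3, 2); (0, -5) → (5/2, -5); (5, -5) → (15/2, -5)
T2 reflect across x = 0: (-2, -2) → (2, -2); (3, 2) → (-3, 2); (5/2, -5) → (-5/2, -5); (15/2, -5) → (-15/2, -5)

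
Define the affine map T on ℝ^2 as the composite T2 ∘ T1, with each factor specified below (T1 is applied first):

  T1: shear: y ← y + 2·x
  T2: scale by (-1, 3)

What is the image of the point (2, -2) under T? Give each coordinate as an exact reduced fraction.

T1 shear: y ← y + 2·x: (2, -2) → (2, 2)
T2 scale by (-1, 3): (2, 2) → (-2, 6)

T(p) = (-2, 6)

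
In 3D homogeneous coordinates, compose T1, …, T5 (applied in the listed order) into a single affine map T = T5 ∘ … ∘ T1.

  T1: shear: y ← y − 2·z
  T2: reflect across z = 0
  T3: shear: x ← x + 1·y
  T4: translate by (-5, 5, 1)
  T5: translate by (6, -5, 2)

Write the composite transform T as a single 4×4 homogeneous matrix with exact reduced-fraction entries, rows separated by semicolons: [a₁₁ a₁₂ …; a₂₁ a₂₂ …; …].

T = [1 1 -2 1; 0 1 -2 0; 0 0 -1 3; 0 0 0 1]

T1 = [1 0 0 0; 0 1 -2 0; 0 0 1 0; 0 0 0 1]
T2·T1 = [1 0 0 0; 0 1 -2 0; 0 0 -1 0; 0 0 0 1]
T3·…·T1 = [1 1 -2 0; 0 1 -2 0; 0 0 -1 0; 0 0 0 1]
T4·…·T1 = [1 1 -2 -5; 0 1 -2 5; 0 0 -1 1; 0 0 0 1]
T5·…·T1 = [1 1 -2 1; 0 1 -2 0; 0 0 -1 3; 0 0 0 1]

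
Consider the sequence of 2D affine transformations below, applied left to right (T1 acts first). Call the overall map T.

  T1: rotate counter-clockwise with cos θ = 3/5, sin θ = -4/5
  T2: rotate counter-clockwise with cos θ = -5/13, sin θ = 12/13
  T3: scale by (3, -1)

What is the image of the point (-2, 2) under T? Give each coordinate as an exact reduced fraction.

T1 rotate counter-clockwise with cos θ = 3/5, sin θ = -4/5: (-2, 2) → (2/5, 14/5)
T2 rotate counter-clockwise with cos θ = -5/13, sin θ = 12/13: (2/5, 14/5) → (-178/65, -46/65)
T3 scale by (3, -1): (-178/65, -46/65) → (-534/65, 46/65)

T(p) = (-534/65, 46/65)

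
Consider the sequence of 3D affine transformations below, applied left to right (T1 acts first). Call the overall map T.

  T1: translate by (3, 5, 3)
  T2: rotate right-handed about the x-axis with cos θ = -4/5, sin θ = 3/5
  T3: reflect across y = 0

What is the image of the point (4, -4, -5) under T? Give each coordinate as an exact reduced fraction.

T(p) = (7, -2/5, 11/5)

T1 translate by (3, 5, 3): (4, -4, -5) → (7, 1, -2)
T2 rotate right-handed about the x-axis with cos θ = -4/5, sin θ = 3/5: (7, 1, -2) → (7, 2/5, 11/5)
T3 reflect across y = 0: (7, 2/5, 11/5) → (7, -2/5, 11/5)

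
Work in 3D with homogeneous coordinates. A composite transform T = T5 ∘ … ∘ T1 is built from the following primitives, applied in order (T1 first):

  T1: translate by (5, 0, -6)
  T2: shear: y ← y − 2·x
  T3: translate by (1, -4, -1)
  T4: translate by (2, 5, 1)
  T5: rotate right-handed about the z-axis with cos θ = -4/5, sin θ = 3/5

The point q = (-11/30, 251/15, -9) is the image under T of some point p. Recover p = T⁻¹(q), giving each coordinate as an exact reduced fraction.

T1 = [1 0 0 5; 0 1 0 0; 0 0 1 -6; 0 0 0 1]
T2·T1 = [1 0 0 5; -2 1 0 -10; 0 0 1 -6; 0 0 0 1]
T3·…·T1 = [1 0 0 6; -2 1 0 -14; 0 0 1 -7; 0 0 0 1]
T4·…·T1 = [1 0 0 8; -2 1 0 -9; 0 0 1 -6; 0 0 0 1]
T5·…·T1 = [2/5 -3/5 0 -1; 11/5 -4/5 0 12; 0 0 1 -6; 0 0 0 1]
det M = 1; M⁻¹ = [-4/5 3/5 0 -8; -11/5 2/5 0 -7; 0 0 1 6; 0 0 0 1]
M⁻¹ · (-11/30, 251/15, -9)ᵀ = (7/3, 1/2, -3)ᵀ

p = (7/3, 1/2, -3)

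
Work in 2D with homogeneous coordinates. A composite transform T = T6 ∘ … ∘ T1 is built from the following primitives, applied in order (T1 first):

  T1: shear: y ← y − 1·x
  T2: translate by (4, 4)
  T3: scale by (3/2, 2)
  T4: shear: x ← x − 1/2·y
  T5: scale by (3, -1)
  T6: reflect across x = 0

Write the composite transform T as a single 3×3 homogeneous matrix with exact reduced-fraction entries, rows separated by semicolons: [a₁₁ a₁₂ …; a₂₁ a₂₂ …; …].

T1 = [1 0 0; -1 1 0; 0 0 1]
T2·T1 = [1 0 4; -1 1 4; 0 0 1]
T3·…·T1 = [3/2 0 6; -2 2 8; 0 0 1]
T4·…·T1 = [5/2 -1 2; -2 2 8; 0 0 1]
T5·…·T1 = [15/2 -3 6; 2 -2 -8; 0 0 1]
T6·…·T1 = [-15/2 3 -6; 2 -2 -8; 0 0 1]

T = [-15/2 3 -6; 2 -2 -8; 0 0 1]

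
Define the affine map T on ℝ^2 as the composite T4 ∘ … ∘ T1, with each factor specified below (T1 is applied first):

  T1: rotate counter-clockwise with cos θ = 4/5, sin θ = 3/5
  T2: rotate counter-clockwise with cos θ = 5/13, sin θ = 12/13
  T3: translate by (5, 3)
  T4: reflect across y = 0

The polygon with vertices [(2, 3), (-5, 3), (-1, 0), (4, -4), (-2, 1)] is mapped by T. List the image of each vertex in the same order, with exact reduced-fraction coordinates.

T1 rotate counter-clockwise with cos θ = 4/5, sin θ = 3/5: (2, 3) → (-1/5, 18/5); (-5, 3) → (-29/5, -3/5); (-1, 0) → (-4/5, -3/5); (4, -4) → (28/5, -4/5); (-2, 1) → (-11/5, -2/5)
T2 rotate counter-clockwise with cos θ = 5/13, sin θ = 12/13: (-1/5, 18/5) → (-17/5, 6/5); (-29/5, -3/5) → (-109/65, -363/65); (-4/5, -3/5) → (16/65, -63/65); (28/5, -4/5) → (188/65, 316/65); (-11/5, -2/5) → (-31/65, -142/65)
T3 translate by (5, 3): (-17/5, 6/5) → (8/5, 21/5); (-109/65, -363/65) → (216/65, -168/65); (16/65, -63/65) → (341/65, 132/65); (188/65, 316/65) → (513/65, 511/65); (-31/65, -142/65) → (294/65, 53/65)
T4 reflect across y = 0: (8/5, 21/5) → (8/5, -21/5); (216/65, -168/65) → (216/65, 168/65); (341/65, 132/65) → (341/65, -132/65); (513/65, 511/65) → (513/65, -511/65); (294/65, 53/65) → (294/65, -53/65)

image vertices: (8/5, -21/5), (216/65, 168/65), (341/65, -132/65), (513/65, -511/65), (294/65, -53/65)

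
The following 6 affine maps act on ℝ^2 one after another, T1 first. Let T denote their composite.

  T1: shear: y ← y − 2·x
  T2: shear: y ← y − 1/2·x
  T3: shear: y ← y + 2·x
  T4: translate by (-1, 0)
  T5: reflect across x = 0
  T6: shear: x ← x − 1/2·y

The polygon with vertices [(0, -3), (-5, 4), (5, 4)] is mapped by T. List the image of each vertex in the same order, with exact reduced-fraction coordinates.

image vertices: (5/2, -3), (11/4, 13/2), (-19/4, 3/2)

T1 shear: y ← y − 2·x: (0, -3) → (0, -3); (-5, 4) → (-5, 14); (5, 4) → (5, -6)
T2 shear: y ← y − 1/2·x: (0, -3) → (0, -3); (-5, 14) → (-5, 33/2); (5, -6) → (5, -17/2)
T3 shear: y ← y + 2·x: (0, -3) → (0, -3); (-5, 33/2) → (-5, 13/2); (5, -17/2) → (5, 3/2)
T4 translate by (-1, 0): (0, -3) → (-1, -3); (-5, 13/2) → (-6, 13/2); (5, 3/2) → (4, 3/2)
T5 reflect across x = 0: (-1, -3) → (1, -3); (-6, 13/2) → (6, 13/2); (4, 3/2) → (-4, 3/2)
T6 shear: x ← x − 1/2·y: (1, -3) → (5/2, -3); (6, 13/2) → (11/4, 13/2); (-4, 3/2) → (-19/4, 3/2)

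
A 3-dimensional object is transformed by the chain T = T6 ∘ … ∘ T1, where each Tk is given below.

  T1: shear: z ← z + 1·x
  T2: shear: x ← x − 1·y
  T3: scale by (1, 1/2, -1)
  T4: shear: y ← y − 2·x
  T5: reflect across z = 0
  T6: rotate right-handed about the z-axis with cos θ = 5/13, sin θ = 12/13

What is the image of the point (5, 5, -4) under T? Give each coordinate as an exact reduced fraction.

T1 shear: z ← z + 1·x: (5, 5, -4) → (5, 5, 1)
T2 shear: x ← x − 1·y: (5, 5, 1) → (0, 5, 1)
T3 scale by (1, 1/2, -1): (0, 5, 1) → (0, 5/2, -1)
T4 shear: y ← y − 2·x: (0, 5/2, -1) → (0, 5/2, -1)
T5 reflect across z = 0: (0, 5/2, -1) → (0, 5/2, 1)
T6 rotate right-handed about the z-axis with cos θ = 5/13, sin θ = 12/13: (0, 5/2, 1) → (-30/13, 25/26, 1)

T(p) = (-30/13, 25/26, 1)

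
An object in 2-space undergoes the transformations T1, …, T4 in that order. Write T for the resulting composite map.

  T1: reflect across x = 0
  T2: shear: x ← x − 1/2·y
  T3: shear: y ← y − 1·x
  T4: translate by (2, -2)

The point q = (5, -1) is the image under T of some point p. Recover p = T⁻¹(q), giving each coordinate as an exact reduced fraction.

p = (-5, 4)

T1 = [-1 0 0; 0 1 0; 0 0 1]
T2·T1 = [-1 -1/2 0; 0 1 0; 0 0 1]
T3·…·T1 = [-1 -1/2 0; 1 3/2 0; 0 0 1]
T4·…·T1 = [-1 -1/2 2; 1 3/2 -2; 0 0 1]
det M = -1; M⁻¹ = [-3/2 -1/2 2; 1 1 0; 0 0 1]
M⁻¹ · (5, -1)ᵀ = (-5, 4)ᵀ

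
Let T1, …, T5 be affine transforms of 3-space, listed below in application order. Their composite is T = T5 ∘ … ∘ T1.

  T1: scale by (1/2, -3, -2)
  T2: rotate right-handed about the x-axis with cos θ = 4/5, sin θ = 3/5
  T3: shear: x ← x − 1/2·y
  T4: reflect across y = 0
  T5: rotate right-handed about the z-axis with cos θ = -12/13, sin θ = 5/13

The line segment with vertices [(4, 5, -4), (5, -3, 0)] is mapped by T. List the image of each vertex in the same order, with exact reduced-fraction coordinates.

image vertices: (-1044/65, -748/65, -13/5), (246/65, 809/130, 27/5)

T1 scale by (1/2, -3, -2): (4, 5, -4) → (2, -15, 8); (5, -3, 0) → (5/2, 9, 0)
T2 rotate right-handed about the x-axis with cos θ = 4/5, sin θ = 3/5: (2, -15, 8) → (2, -84/5, -13/5); (5/2, 9, 0) → (5/2, 36/5, 27/5)
T3 shear: x ← x − 1/2·y: (2, -84/5, -13/5) → (52/5, -84/5, -13/5); (5/2, 36/5, 27/5) → (-11/10, 36/5, 27/5)
T4 reflect across y = 0: (52/5, -84/5, -13/5) → (52/5, 84/5, -13/5); (-11/10, 36/5, 27/5) → (-11/10, -36/5, 27/5)
T5 rotate right-handed about the z-axis with cos θ = -12/13, sin θ = 5/13: (52/5, 84/5, -13/5) → (-1044/65, -748/65, -13/5); (-11/10, -36/5, 27/5) → (246/65, 809/130, 27/5)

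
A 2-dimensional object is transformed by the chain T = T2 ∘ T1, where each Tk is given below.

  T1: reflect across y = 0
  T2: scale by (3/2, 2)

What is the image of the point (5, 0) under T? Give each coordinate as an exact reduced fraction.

T1 reflect across y = 0: (5, 0) → (5, 0)
T2 scale by (3/2, 2): (5, 0) → (15/2, 0)

T(p) = (15/2, 0)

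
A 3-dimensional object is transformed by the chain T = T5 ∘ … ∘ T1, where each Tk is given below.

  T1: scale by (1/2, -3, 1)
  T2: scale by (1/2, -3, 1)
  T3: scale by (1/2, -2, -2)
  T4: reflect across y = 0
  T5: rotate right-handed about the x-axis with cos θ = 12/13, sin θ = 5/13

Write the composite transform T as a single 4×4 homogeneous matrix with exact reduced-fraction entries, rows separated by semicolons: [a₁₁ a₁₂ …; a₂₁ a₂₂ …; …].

T = [1/8 0 0 0; 0 216/13 10/13 0; 0 90/13 -24/13 0; 0 0 0 1]

T1 = [1/2 0 0 0; 0 -3 0 0; 0 0 1 0; 0 0 0 1]
T2·T1 = [1/4 0 0 0; 0 9 0 0; 0 0 1 0; 0 0 0 1]
T3·…·T1 = [1/8 0 0 0; 0 -18 0 0; 0 0 -2 0; 0 0 0 1]
T4·…·T1 = [1/8 0 0 0; 0 18 0 0; 0 0 -2 0; 0 0 0 1]
T5·…·T1 = [1/8 0 0 0; 0 216/13 10/13 0; 0 90/13 -24/13 0; 0 0 0 1]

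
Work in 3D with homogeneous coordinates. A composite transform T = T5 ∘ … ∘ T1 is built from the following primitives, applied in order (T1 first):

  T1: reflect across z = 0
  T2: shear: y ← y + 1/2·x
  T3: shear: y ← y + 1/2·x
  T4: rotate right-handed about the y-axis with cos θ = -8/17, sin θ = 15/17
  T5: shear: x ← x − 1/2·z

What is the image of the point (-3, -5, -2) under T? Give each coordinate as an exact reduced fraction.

T1 reflect across z = 0: (-3, -5, -2) → (-3, -5, 2)
T2 shear: y ← y + 1/2·x: (-3, -5, 2) → (-3, -13/2, 2)
T3 shear: y ← y + 1/2·x: (-3, -13/2, 2) → (-3, -8, 2)
T4 rotate right-handed about the y-axis with cos θ = -8/17, sin θ = 15/17: (-3, -8, 2) → (54/17, -8, 29/17)
T5 shear: x ← x − 1/2·z: (54/17, -8, 29/17) → (79/34, -8, 29/17)

T(p) = (79/34, -8, 29/17)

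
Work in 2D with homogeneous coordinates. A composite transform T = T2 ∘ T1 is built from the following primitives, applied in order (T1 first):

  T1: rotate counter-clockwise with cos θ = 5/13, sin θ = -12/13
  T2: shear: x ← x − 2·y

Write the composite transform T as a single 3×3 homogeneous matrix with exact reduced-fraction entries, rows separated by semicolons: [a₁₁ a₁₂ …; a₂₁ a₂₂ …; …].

T = [29/13 2/13 0; -12/13 5/13 0; 0 0 1]

T1 = [5/13 12/13 0; -12/13 5/13 0; 0 0 1]
T2·T1 = [29/13 2/13 0; -12/13 5/13 0; 0 0 1]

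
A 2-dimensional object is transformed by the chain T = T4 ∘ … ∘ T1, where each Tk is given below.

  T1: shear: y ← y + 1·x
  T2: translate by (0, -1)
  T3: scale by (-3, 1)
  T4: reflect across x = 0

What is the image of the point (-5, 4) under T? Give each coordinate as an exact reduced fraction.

T1 shear: y ← y + 1·x: (-5, 4) → (-5, -1)
T2 translate by (0, -1): (-5, -1) → (-5, -2)
T3 scale by (-3, 1): (-5, -2) → (15, -2)
T4 reflect across x = 0: (15, -2) → (-15, -2)

T(p) = (-15, -2)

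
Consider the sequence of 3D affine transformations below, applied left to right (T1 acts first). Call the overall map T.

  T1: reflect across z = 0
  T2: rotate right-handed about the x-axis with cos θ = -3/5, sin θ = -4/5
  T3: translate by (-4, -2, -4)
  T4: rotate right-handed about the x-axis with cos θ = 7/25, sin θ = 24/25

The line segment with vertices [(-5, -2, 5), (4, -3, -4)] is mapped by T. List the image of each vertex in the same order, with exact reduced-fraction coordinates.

T1 reflect across z = 0: (-5, -2, 5) → (-5, -2, -5); (4, -3, -4) → (4, -3, 4)
T2 rotate right-handed about the x-axis with cos θ = -3/5, sin θ = -4/5: (-5, -2, -5) → (-5, -14/5, 23/5); (4, -3, 4) → (4, 5, 0)
T3 translate by (-4, -2, -4): (-5, -14/5, 23/5) → (-9, -24/5, 3/5); (4, 5, 0) → (0, 3, -4)
T4 rotate right-handed about the x-axis with cos θ = 7/25, sin θ = 24/25: (-9, -24/5, 3/5) → (-9, -48/25, -111/25); (0, 3, -4) → (0, 117/25, 44/25)

image vertices: (-9, -48/25, -111/25), (0, 117/25, 44/25)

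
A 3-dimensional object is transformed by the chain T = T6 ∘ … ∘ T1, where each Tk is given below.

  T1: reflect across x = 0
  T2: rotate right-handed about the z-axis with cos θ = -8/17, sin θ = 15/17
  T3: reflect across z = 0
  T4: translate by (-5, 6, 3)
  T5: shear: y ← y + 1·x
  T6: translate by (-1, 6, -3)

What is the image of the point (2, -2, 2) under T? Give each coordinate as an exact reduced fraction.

T1 reflect across x = 0: (2, -2, 2) → (-2, -2, 2)
T2 rotate right-handed about the z-axis with cos θ = -8/17, sin θ = 15/17: (-2, -2, 2) → (46/17, -14/17, 2)
T3 reflect across z = 0: (46/17, -14/17, 2) → (46/17, -14/17, -2)
T4 translate by (-5, 6, 3): (46/17, -14/17, -2) → (-39/17, 88/17, 1)
T5 shear: y ← y + 1·x: (-39/17, 88/17, 1) → (-39/17, 49/17, 1)
T6 translate by (-1, 6, -3): (-39/17, 49/17, 1) → (-56/17, 151/17, -2)

T(p) = (-56/17, 151/17, -2)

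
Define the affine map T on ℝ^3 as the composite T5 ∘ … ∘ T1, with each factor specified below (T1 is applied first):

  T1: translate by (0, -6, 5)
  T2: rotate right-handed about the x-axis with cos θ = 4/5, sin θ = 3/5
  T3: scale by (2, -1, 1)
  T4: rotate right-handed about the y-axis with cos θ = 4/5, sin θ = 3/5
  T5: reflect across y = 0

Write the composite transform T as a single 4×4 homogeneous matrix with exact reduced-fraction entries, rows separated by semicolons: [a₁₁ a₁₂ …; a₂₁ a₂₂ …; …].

T1 = [1 0 0 0; 0 1 0 -6; 0 0 1 5; 0 0 0 1]
T2·T1 = [1 0 0 0; 0 4/5 -3/5 -39/5; 0 3/5 4/5 2/5; 0 0 0 1]
T3·…·T1 = [2 0 0 0; 0 -4/5 3/5 39/5; 0 3/5 4/5 2/5; 0 0 0 1]
T4·…·T1 = [8/5 9/25 12/25 6/25; 0 -4/5 3/5 39/5; -6/5 12/25 16/25 8/25; 0 0 0 1]
T5·…·T1 = [8/5 9/25 12/25 6/25; 0 4/5 -3/5 -39/5; -6/5 12/25 16/25 8/25; 0 0 0 1]

T = [8/5 9/25 12/25 6/25; 0 4/5 -3/5 -39/5; -6/5 12/25 16/25 8/25; 0 0 0 1]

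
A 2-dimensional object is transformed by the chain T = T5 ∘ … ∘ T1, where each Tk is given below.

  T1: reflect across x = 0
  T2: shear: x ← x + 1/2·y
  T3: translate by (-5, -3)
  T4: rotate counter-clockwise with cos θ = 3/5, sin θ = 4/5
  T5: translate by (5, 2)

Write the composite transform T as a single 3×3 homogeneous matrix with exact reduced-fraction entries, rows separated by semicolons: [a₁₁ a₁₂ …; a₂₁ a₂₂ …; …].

T1 = [-1 0 0; 0 1 0; 0 0 1]
T2·T1 = [-1 1/2 0; 0 1 0; 0 0 1]
T3·…·T1 = [-1 1/2 -5; 0 1 -3; 0 0 1]
T4·…·T1 = [-3/5 -1/2 -3/5; -4/5 1 -29/5; 0 0 1]
T5·…·T1 = [-3/5 -1/2 22/5; -4/5 1 -19/5; 0 0 1]

T = [-3/5 -1/2 22/5; -4/5 1 -19/5; 0 0 1]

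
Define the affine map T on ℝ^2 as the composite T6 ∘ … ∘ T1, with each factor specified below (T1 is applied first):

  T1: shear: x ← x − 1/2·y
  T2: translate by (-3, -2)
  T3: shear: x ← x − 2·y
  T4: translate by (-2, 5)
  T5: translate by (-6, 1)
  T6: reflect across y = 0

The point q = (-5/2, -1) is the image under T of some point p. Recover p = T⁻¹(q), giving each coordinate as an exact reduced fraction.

p = (-3, -3)

T1 = [1 -1/2 0; 0 1 0; 0 0 1]
T2·T1 = [1 -1/2 -3; 0 1 -2; 0 0 1]
T3·…·T1 = [1 -5/2 1; 0 1 -2; 0 0 1]
T4·…·T1 = [1 -5/2 -1; 0 1 3; 0 0 1]
T5·…·T1 = [1 -5/2 -7; 0 1 4; 0 0 1]
T6·…·T1 = [1 -5/2 -7; 0 -1 -4; 0 0 1]
det M = -1; M⁻¹ = [1 -5/2 -3; 0 -1 -4; 0 0 1]
M⁻¹ · (-5/2, -1)ᵀ = (-3, -3)ᵀ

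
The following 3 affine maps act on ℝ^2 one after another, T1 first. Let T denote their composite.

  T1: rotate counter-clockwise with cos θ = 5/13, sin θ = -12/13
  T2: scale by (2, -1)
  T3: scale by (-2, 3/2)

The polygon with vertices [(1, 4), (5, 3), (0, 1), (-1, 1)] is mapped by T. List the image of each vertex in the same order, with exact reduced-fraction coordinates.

image vertices: (-212/13, -12/13), (-244/13, 135/26), (-48/13, -15/26), (-28/13, -51/26)

T1 rotate counter-clockwise with cos θ = 5/13, sin θ = -12/13: (1, 4) → (53/13, 8/13); (5, 3) → (61/13, -45/13); (0, 1) → (12/13, 5/13); (-1, 1) → (7/13, 17/13)
T2 scale by (2, -1): (53/13, 8/13) → (106/13, -8/13); (61/13, -45/13) → (122/13, 45/13); (12/13, 5/13) → (24/13, -5/13); (7/13, 17/13) → (14/13, -17/13)
T3 scale by (-2, 3/2): (106/13, -8/13) → (-212/13, -12/13); (122/13, 45/13) → (-244/13, 135/26); (24/13, -5/13) → (-48/13, -15/26); (14/13, -17/13) → (-28/13, -51/26)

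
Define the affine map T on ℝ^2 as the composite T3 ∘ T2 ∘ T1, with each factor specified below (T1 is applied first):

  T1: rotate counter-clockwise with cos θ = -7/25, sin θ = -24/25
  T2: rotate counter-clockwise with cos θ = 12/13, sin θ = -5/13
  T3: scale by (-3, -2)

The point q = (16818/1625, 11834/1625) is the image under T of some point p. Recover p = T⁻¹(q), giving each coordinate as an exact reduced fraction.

p = (5, -2/5)

T1 = [-7/25 24/25 0; -24/25 -7/25 0; 0 0 1]
T2·T1 = [-204/325 253/325 0; -253/325 -204/325 0; 0 0 1]
T3·…·T1 = [612/325 -759/325 0; 506/325 408/325 0; 0 0 1]
det M = 6; M⁻¹ = [68/325 253/650 0; -253/975 102/325 0; 0 0 1]
M⁻¹ · (16818/1625, 11834/1625)ᵀ = (5, -2/5)ᵀ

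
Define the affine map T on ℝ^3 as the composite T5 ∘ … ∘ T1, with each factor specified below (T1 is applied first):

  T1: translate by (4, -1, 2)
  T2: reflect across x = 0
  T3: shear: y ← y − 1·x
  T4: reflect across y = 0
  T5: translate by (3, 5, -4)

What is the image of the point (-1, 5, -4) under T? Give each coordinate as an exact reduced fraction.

T(p) = (0, -2, -6)

T1 translate by (4, -1, 2): (-1, 5, -4) → (3, 4, -2)
T2 reflect across x = 0: (3, 4, -2) → (-3, 4, -2)
T3 shear: y ← y − 1·x: (-3, 4, -2) → (-3, 7, -2)
T4 reflect across y = 0: (-3, 7, -2) → (-3, -7, -2)
T5 translate by (3, 5, -4): (-3, -7, -2) → (0, -2, -6)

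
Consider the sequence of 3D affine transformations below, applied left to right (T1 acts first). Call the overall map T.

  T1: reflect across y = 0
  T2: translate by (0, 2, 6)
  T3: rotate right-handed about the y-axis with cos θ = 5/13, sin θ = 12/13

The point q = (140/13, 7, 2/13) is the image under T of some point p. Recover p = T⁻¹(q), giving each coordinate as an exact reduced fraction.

T1 = [1 0 0 0; 0 -1 0 0; 0 0 1 0; 0 0 0 1]
T2·T1 = [1 0 0 0; 0 -1 0 2; 0 0 1 6; 0 0 0 1]
T3·…·T1 = [5/13 0 12/13 72/13; 0 -1 0 2; -12/13 0 5/13 30/13; 0 0 0 1]
det M = -1; M⁻¹ = [5/13 0 -12/13 0; 0 -1 0 2; 12/13 0 5/13 -6; 0 0 0 1]
M⁻¹ · (140/13, 7, 2/13)ᵀ = (4, -5, 4)ᵀ

p = (4, -5, 4)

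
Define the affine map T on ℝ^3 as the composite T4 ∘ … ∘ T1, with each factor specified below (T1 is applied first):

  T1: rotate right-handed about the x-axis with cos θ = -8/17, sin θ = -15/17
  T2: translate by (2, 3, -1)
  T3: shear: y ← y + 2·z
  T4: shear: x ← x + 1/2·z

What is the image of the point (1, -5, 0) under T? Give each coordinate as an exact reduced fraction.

T(p) = (80/17, 207/17, 58/17)

T1 rotate right-handed about the x-axis with cos θ = -8/17, sin θ = -15/17: (1, -5, 0) → (1, 40/17, 75/17)
T2 translate by (2, 3, -1): (1, 40/17, 75/17) → (3, 91/17, 58/17)
T3 shear: y ← y + 2·z: (3, 91/17, 58/17) → (3, 207/17, 58/17)
T4 shear: x ← x + 1/2·z: (3, 207/17, 58/17) → (80/17, 207/17, 58/17)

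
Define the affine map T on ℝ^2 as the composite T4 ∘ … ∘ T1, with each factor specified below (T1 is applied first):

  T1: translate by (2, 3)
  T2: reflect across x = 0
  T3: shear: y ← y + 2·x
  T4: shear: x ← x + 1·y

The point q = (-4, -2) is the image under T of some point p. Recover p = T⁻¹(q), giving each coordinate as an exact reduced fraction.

T1 = [1 0 2; 0 1 3; 0 0 1]
T2·T1 = [-1 0 -2; 0 1 3; 0 0 1]
T3·…·T1 = [-1 0 -2; -2 1 -1; 0 0 1]
T4·…·T1 = [-3 1 -3; -2 1 -1; 0 0 1]
det M = -1; M⁻¹ = [-1 1 -2; -2 3 -3; 0 0 1]
M⁻¹ · (-4, -2)ᵀ = (0, -1)ᵀ

p = (0, -1)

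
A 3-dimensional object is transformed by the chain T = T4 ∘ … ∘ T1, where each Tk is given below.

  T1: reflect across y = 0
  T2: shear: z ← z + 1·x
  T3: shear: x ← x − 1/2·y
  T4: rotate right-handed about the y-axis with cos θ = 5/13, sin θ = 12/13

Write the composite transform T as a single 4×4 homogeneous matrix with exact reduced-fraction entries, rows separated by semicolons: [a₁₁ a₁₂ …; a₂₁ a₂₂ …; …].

T1 = [1 0 0 0; 0 -1 0 0; 0 0 1 0; 0 0 0 1]
T2·T1 = [1 0 0 0; 0 -1 0 0; 1 0 1 0; 0 0 0 1]
T3·…·T1 = [1 1/2 0 0; 0 -1 0 0; 1 0 1 0; 0 0 0 1]
T4·…·T1 = [17/13 5/26 12/13 0; 0 -1 0 0; -7/13 -6/13 5/13 0; 0 0 0 1]

T = [17/13 5/26 12/13 0; 0 -1 0 0; -7/13 -6/13 5/13 0; 0 0 0 1]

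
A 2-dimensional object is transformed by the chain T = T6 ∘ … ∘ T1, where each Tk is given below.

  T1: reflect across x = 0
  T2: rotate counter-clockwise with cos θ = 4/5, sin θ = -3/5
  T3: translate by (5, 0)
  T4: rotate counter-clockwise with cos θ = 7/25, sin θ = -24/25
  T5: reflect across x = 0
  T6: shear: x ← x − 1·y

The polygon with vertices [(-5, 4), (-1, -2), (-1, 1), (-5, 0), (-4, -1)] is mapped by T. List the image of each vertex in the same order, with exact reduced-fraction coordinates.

image vertices: (938/125, -1361/125), (732/125, -629/125), (513/125, -761/125), (246/25, -237/25), (1142/125, -1024/125)

T1 reflect across x = 0: (-5, 4) → (5, 4); (-1, -2) → (1, -2); (-1, 1) → (1, 1); (-5, 0) → (5, 0); (-4, -1) → (4, -1)
T2 rotate counter-clockwise with cos θ = 4/5, sin θ = -3/5: (5, 4) → (32/5, 1/5); (1, -2) → (-2/5, -11/5); (1, 1) → (7/5, 1/5); (5, 0) → (4, -3); (4, -1) → (13/5, -16/5)
T3 translate by (5, 0): (32/5, 1/5) → (57/5, 1/5); (-2/5, -11/5) → (23/5, -11/5); (7/5, 1/5) → (32/5, 1/5); (4, -3) → (9, -3); (13/5, -16/5) → (38/5, -16/5)
T4 rotate counter-clockwise with cos θ = 7/25, sin θ = -24/25: (57/5, 1/5) → (423/125, -1361/125); (23/5, -11/5) → (-103/125, -629/125); (32/5, 1/5) → (248/125, -761/125); (9, -3) → (-9/25, -237/25); (38/5, -16/5) → (-118/125, -1024/125)
T5 reflect across x = 0: (423/125, -1361/125) → (-423/125, -1361/125); (-103/125, -629/125) → (103/125, -629/125); (248/125, -761/125) → (-248/125, -761/125); (-9/25, -237/25) → (9/25, -237/25); (-118/125, -1024/125) → (118/125, -1024/125)
T6 shear: x ← x − 1·y: (-423/125, -1361/125) → (938/125, -1361/125); (103/125, -629/125) → (732/125, -629/125); (-248/125, -761/125) → (513/125, -761/125); (9/25, -237/25) → (246/25, -237/25); (118/125, -1024/125) → (1142/125, -1024/125)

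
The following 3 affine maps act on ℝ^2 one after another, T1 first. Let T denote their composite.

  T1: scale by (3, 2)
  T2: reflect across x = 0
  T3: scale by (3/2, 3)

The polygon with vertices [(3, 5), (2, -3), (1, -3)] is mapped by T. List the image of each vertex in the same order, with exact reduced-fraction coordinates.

image vertices: (-27/2, 30), (-9, -18), (-9/2, -18)

T1 scale by (3, 2): (3, 5) → (9, 10); (2, -3) → (6, -6); (1, -3) → (3, -6)
T2 reflect across x = 0: (9, 10) → (-9, 10); (6, -6) → (-6, -6); (3, -6) → (-3, -6)
T3 scale by (3/2, 3): (-9, 10) → (-27/2, 30); (-6, -6) → (-9, -18); (-3, -6) → (-9/2, -18)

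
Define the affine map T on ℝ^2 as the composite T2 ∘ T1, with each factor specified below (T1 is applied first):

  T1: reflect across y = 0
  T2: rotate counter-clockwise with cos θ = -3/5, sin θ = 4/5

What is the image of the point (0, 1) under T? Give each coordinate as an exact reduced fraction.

T(p) = (4/5, 3/5)

T1 reflect across y = 0: (0, 1) → (0, -1)
T2 rotate counter-clockwise with cos θ = -3/5, sin θ = 4/5: (0, -1) → (4/5, 3/5)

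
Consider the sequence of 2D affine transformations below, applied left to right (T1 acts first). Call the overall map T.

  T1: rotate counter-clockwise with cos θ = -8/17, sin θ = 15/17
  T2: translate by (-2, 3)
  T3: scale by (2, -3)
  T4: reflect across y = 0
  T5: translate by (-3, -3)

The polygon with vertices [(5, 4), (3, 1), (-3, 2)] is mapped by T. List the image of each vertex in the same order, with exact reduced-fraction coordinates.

image vertices: (-319/17, 231/17), (-197/17, 213/17), (-131/17, -81/17)

T1 rotate counter-clockwise with cos θ = -8/17, sin θ = 15/17: (5, 4) → (-100/17, 43/17); (3, 1) → (-39/17, 37/17); (-3, 2) → (-6/17, -61/17)
T2 translate by (-2, 3): (-100/17, 43/17) → (-134/17, 94/17); (-39/17, 37/17) → (-73/17, 88/17); (-6/17, -61/17) → (-40/17, -10/17)
T3 scale by (2, -3): (-134/17, 94/17) → (-268/17, -282/17); (-73/17, 88/17) → (-146/17, -264/17); (-40/17, -10/17) → (-80/17, 30/17)
T4 reflect across y = 0: (-268/17, -282/17) → (-268/17, 282/17); (-146/17, -264/17) → (-146/17, 264/17); (-80/17, 30/17) → (-80/17, -30/17)
T5 translate by (-3, -3): (-268/17, 282/17) → (-319/17, 231/17); (-146/17, 264/17) → (-197/17, 213/17); (-80/17, -30/17) → (-131/17, -81/17)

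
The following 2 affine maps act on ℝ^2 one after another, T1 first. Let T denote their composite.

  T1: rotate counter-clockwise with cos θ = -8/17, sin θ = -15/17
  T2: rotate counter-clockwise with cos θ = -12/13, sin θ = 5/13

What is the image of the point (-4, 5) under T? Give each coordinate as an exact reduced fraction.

T1 rotate counter-clockwise with cos θ = -8/17, sin θ = -15/17: (-4, 5) → (107/17, 20/17)
T2 rotate counter-clockwise with cos θ = -12/13, sin θ = 5/13: (107/17, 20/17) → (-1384/221, 295/221)

T(p) = (-1384/221, 295/221)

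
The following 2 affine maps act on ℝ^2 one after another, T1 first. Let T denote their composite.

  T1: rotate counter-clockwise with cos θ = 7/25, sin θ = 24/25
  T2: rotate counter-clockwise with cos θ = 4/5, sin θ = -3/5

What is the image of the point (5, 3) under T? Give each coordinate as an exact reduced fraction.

T1 rotate counter-clockwise with cos θ = 7/25, sin θ = 24/25: (5, 3) → (-37/25, 141/25)
T2 rotate counter-clockwise with cos θ = 4/5, sin θ = -3/5: (-37/25, 141/25) → (11/5, 27/5)

T(p) = (11/5, 27/5)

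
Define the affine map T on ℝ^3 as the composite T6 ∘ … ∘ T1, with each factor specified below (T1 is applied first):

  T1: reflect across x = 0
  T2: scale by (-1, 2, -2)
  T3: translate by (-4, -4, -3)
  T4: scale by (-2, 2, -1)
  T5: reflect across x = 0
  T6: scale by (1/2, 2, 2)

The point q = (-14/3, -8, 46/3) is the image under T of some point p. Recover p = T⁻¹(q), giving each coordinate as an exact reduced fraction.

p = (-2/3, 1, 7/3)

T1 = [-1 0 0 0; 0 1 0 0; 0 0 1 0; 0 0 0 1]
T2·T1 = [1 0 0 0; 0 2 0 0; 0 0 -2 0; 0 0 0 1]
T3·…·T1 = [1 0 0 -4; 0 2 0 -4; 0 0 -2 -3; 0 0 0 1]
T4·…·T1 = [-2 0 0 8; 0 4 0 -8; 0 0 2 3; 0 0 0 1]
T5·…·T1 = [2 0 0 -8; 0 4 0 -8; 0 0 2 3; 0 0 0 1]
T6·…·T1 = [1 0 0 -4; 0 8 0 -16; 0 0 4 6; 0 0 0 1]
det M = 32; M⁻¹ = [1 0 0 4; 0 1/8 0 2; 0 0 1/4 -3/2; 0 0 0 1]
M⁻¹ · (-14/3, -8, 46/3)ᵀ = (-2/3, 1, 7/3)ᵀ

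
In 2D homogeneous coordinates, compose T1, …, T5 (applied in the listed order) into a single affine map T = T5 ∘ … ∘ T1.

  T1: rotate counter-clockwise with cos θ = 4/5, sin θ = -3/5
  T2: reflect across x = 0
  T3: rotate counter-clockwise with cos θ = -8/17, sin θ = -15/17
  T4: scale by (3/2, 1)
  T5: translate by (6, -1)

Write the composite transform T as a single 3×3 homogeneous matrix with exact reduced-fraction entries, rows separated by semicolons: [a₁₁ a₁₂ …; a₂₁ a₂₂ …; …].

T1 = [4/5 3/5 0; -3/5 4/5 0; 0 0 1]
T2·T1 = [-4/5 -3/5 0; -3/5 4/5 0; 0 0 1]
T3·…·T1 = [-13/85 84/85 0; 84/85 13/85 0; 0 0 1]
T4·…·T1 = [-39/170 126/85 0; 84/85 13/85 0; 0 0 1]
T5·…·T1 = [-39/170 126/85 6; 84/85 13/85 -1; 0 0 1]

T = [-39/170 126/85 6; 84/85 13/85 -1; 0 0 1]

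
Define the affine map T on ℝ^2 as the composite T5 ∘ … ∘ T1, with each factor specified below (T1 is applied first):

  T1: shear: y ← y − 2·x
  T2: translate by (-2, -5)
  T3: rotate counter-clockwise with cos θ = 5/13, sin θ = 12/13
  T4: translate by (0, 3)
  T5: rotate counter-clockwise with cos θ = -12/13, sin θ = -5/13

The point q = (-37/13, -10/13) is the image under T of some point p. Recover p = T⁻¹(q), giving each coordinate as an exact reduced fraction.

p = (0, 1)

T1 = [1 0 0; -2 1 0; 0 0 1]
T2·T1 = [1 0 -2; -2 1 -5; 0 0 1]
T3·…·T1 = [29/13 -12/13 50/13; 2/13 5/13 -49/13; 0 0 1]
T4·…·T1 = [29/13 -12/13 50/13; 2/13 5/13 -10/13; 0 0 1]
T5·…·T1 = [-2 1 -50/13; -1 0 -10/13; 0 0 1]
det M = 1; M⁻¹ = [0 -1 -10/13; 1 -2 30/13; 0 0 1]
M⁻¹ · (-37/13, -10/13)ᵀ = (0, 1)ᵀ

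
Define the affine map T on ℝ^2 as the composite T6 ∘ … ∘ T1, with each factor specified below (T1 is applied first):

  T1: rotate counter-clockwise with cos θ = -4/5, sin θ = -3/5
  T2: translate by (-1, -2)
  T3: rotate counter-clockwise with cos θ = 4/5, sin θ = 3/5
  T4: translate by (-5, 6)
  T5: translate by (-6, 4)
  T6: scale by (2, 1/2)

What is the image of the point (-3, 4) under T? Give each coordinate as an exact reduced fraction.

T(p) = (-296/25, 239/50)

T1 rotate counter-clockwise with cos θ = -4/5, sin θ = -3/5: (-3, 4) → (24/5, -7/5)
T2 translate by (-1, -2): (24/5, -7/5) → (19/5, -17/5)
T3 rotate counter-clockwise with cos θ = 4/5, sin θ = 3/5: (19/5, -17/5) → (127/25, -11/25)
T4 translate by (-5, 6): (127/25, -11/25) → (2/25, 139/25)
T5 translate by (-6, 4): (2/25, 139/25) → (-148/25, 239/25)
T6 scale by (2, 1/2): (-148/25, 239/25) → (-296/25, 239/50)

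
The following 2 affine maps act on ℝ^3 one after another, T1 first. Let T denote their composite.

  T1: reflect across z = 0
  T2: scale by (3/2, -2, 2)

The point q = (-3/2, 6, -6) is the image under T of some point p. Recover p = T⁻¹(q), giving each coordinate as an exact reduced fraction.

p = (-1, -3, 3)

T1 = [1 0 0 0; 0 1 0 0; 0 0 -1 0; 0 0 0 1]
T2·T1 = [3/2 0 0 0; 0 -2 0 0; 0 0 -2 0; 0 0 0 1]
det M = 6; M⁻¹ = [2/3 0 0 0; 0 -1/2 0 0; 0 0 -1/2 0; 0 0 0 1]
M⁻¹ · (-3/2, 6, -6)ᵀ = (-1, -3, 3)ᵀ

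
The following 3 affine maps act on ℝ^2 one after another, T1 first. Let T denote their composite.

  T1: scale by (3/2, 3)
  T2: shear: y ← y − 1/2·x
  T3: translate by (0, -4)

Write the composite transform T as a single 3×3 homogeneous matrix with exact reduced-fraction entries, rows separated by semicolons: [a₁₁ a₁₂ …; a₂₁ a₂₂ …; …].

T1 = [3/2 0 0; 0 3 0; 0 0 1]
T2·T1 = [3/2 0 0; -3/4 3 0; 0 0 1]
T3·…·T1 = [3/2 0 0; -3/4 3 -4; 0 0 1]

T = [3/2 0 0; -3/4 3 -4; 0 0 1]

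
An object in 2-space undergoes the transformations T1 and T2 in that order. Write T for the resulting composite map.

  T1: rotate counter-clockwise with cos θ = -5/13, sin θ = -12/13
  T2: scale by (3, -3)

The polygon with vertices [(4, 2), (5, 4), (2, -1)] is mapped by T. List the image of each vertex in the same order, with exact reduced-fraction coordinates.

T1 rotate counter-clockwise with cos θ = -5/13, sin θ = -12/13: (4, 2) → (4/13, -58/13); (5, 4) → (23/13, -80/13); (2, -1) → (-22/13, -19/13)
T2 scale by (3, -3): (4/13, -58/13) → (12/13, 174/13); (23/13, -80/13) → (69/13, 240/13); (-22/13, -19/13) → (-66/13, 57/13)

image vertices: (12/13, 174/13), (69/13, 240/13), (-66/13, 57/13)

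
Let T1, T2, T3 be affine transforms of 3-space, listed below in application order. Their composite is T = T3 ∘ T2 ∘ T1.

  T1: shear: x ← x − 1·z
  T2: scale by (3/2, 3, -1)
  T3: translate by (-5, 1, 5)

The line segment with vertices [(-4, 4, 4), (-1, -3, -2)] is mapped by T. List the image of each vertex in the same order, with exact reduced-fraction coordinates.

image vertices: (-17, 13, 1), (-7/2, -8, 7)

T1 shear: x ← x − 1·z: (-4, 4, 4) → (-8, 4, 4); (-1, -3, -2) → (1, -3, -2)
T2 scale by (3/2, 3, -1): (-8, 4, 4) → (-12, 12, -4); (1, -3, -2) → (3/2, -9, 2)
T3 translate by (-5, 1, 5): (-12, 12, -4) → (-17, 13, 1); (3/2, -9, 2) → (-7/2, -8, 7)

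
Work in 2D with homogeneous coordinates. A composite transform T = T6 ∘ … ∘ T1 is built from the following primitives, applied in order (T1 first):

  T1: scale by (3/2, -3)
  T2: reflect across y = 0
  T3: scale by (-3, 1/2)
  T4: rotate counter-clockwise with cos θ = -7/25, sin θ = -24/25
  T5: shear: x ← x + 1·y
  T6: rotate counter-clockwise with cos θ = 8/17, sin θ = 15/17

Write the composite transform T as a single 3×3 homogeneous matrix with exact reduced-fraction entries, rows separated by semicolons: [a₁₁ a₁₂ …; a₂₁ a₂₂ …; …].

T = [-504/425 723/850 0; 5913/850 597/850 0; 0 0 1]

T1 = [3/2 0 0; 0 -3 0; 0 0 1]
T2·T1 = [3/2 0 0; 0 3 0; 0 0 1]
T3·…·T1 = [-9/2 0 0; 0 3/2 0; 0 0 1]
T4·…·T1 = [63/50 36/25 0; 108/25 -21/50 0; 0 0 1]
T5·…·T1 = [279/50 51/50 0; 108/25 -21/50 0; 0 0 1]
T6·…·T1 = [-504/425 723/850 0; 5913/850 597/850 0; 0 0 1]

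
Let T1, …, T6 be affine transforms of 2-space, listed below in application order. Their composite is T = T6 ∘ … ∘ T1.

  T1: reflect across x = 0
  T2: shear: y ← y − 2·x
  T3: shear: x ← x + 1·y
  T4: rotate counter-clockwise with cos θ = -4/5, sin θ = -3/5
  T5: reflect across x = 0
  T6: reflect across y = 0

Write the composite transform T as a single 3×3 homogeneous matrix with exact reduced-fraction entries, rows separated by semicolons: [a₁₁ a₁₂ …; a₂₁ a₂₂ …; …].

T = [-2/5 1/5 0; 11/5 7/5 0; 0 0 1]

T1 = [-1 0 0; 0 1 0; 0 0 1]
T2·T1 = [-1 0 0; 2 1 0; 0 0 1]
T3·…·T1 = [1 1 0; 2 1 0; 0 0 1]
T4·…·T1 = [2/5 -1/5 0; -11/5 -7/5 0; 0 0 1]
T5·…·T1 = [-2/5 1/5 0; -11/5 -7/5 0; 0 0 1]
T6·…·T1 = [-2/5 1/5 0; 11/5 7/5 0; 0 0 1]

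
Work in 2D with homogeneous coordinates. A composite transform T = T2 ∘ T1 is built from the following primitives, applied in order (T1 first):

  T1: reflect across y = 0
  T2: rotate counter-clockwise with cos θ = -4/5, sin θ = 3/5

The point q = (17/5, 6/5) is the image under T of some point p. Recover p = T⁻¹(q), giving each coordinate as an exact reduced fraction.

p = (-2, 3)

T1 = [1 0 0; 0 -1 0; 0 0 1]
T2·T1 = [-4/5 3/5 0; 3/5 4/5 0; 0 0 1]
det M = -1; M⁻¹ = [-4/5 3/5 0; 3/5 4/5 0; 0 0 1]
M⁻¹ · (17/5, 6/5)ᵀ = (-2, 3)ᵀ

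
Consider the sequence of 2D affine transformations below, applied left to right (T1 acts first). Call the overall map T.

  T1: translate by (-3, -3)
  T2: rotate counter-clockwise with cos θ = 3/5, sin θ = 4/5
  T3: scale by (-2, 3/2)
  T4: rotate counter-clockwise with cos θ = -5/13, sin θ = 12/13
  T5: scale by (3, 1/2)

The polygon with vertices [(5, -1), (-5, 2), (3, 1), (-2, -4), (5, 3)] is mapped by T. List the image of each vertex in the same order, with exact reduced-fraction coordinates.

T1 translate by (-3, -3): (5, -1) → (2, -4); (-5, 2) → (-8, -1); (3, 1) → (0, -2); (-2, -4) → (-5, -7); (5, 3) → (2, 0)
T2 rotate counter-clockwise with cos θ = 3/5, sin θ = 4/5: (2, -4) → (22/5, -4/5); (-8, -1) → (-4, -7); (0, -2) → (8/5, -6/5); (-5, -7) → (13/5, -41/5); (2, 0) → (6/5, 8/5)
T3 scale by (-2, 3/2): (22/5, -4/5) → (-44/5, -6/5); (-4, -7) → (8, -21/2); (8/5, -6/5) → (-16/5, -9/5); (13/5, -41/5) → (-26/5, -123/10); (6/5, 8/5) → (-12/5, 12/5)
T4 rotate counter-clockwise with cos θ = -5/13, sin θ = 12/13: (-44/5, -6/5) → (292/65, -498/65); (8, -21/2) → (86/13, 297/26); (-16/5, -9/5) → (188/65, -147/65); (-26/5, -123/10) → (868/65, -9/130); (-12/5, 12/5) → (-84/65, -204/65)
T5 scale by (3, 1/2): (292/65, -498/65) → (876/65, -249/65); (86/13, 297/26) → (258/13, 297/52); (188/65, -147/65) → (564/65, -147/130); (868/65, -9/130) → (2604/65, -9/260); (-84/65, -204/65) → (-252/65, -102/65)

image vertices: (876/65, -249/65), (258/13, 297/52), (564/65, -147/130), (2604/65, -9/260), (-252/65, -102/65)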